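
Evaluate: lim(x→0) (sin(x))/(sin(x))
This is a 0/0 indeterminate form.

Apply L'Hôpital's rule: differentiate numerator and denominator separately.
  f(x) = sin(x)   ⇒   f'(x) = cos(x)
  g(x) = sin(x)   ⇒   g'(x) = cos(x)
  lim(x→0) f'(x)/g'(x) = lim(x→0) (cos(x))/(cos(x))
  = 1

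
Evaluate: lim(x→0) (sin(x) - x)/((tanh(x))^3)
This is a 0/0 indeterminate form.

Apply L'Hôpital's rule: differentiate numerator and denominator separately.
  f(x) = -x + sin(x)   ⇒   f'(x) = cos(x) - 1
  g(x) = tanh(x)^3   ⇒   g'(x) = (3 - 3·tanh(x)^2)·tanh(x)^2
  lim(x→0) f'(x)/g'(x) = lim(x→0) (cos(x) - 1)/((3 - 3·tanh(x)^2)·tanh(x)^2)
  = -1/6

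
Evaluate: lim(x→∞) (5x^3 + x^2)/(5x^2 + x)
This is an ∞/∞ indeterminate form.

Apply L'Hôpital's rule: differentiate numerator and denominator separately.
  f(x) = 5·x^3 + x^2   ⇒   f'(x) = 15·x^2 + 2·x
  g(x) = 5·x^2 + x   ⇒   g'(x) = 10·x + 1
  lim(x→∞) f'(x)/g'(x) = lim(x→∞) (15·x^2 + 2·x)/(10·x + 1)
  = ∞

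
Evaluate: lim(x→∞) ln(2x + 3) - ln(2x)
This is an ∞-∞ indeterminate form.

Combine fractions or rationalize to convert ∞-∞ to 0/0 form:
  lim(x→∞) ln(2x + 3) - ln(2x) = 0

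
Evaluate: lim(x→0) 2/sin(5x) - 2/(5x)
This is an ∞-∞ indeterminate form.

Combine fractions or rationalize to convert ∞-∞ to 0/0 form:
  lim(x→0) 2/sin(5x) - 2/(5x) = 0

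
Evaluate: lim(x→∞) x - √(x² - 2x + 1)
This is an ∞-∞ indeterminate form.

Combine fractions or rationalize to convert ∞-∞ to 0/0 form:
  lim(x→∞) x - √(x² - 2x + 1) = 1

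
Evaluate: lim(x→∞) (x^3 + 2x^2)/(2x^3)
This is an ∞/∞ indeterminate form.

Apply L'Hôpital's rule: differentiate numerator and denominator separately.
  f(x) = x^3 + 2·x^2   ⇒   f'(x) = 3·x^2 + 4·x
  g(x) = 2·x^3   ⇒   g'(x) = 6·x^2
  lim(x→∞) f'(x)/g'(x) = lim(x→∞) (3·x^2 + 4·x)/(6·x^2)
  = 1/2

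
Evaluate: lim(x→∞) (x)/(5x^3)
This is an ∞/∞ indeterminate form.

Apply L'Hôpital's rule: differentiate numerator and denominator separately.
  f(x) = x   ⇒   f'(x) = 1
  g(x) = 5·x^3   ⇒   g'(x) = 15·x^2
  lim(x→∞) f'(x)/g'(x) = lim(x→∞) (1)/(15·x^2)
  = 0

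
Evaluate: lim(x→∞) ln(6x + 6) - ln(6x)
This is an ∞-∞ indeterminate form.

Combine fractions or rationalize to convert ∞-∞ to 0/0 form:
  lim(x→∞) ln(6x + 6) - ln(6x) = 0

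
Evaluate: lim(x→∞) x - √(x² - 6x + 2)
This is an ∞-∞ indeterminate form.

Combine fractions or rationalize to convert ∞-∞ to 0/0 form:
  lim(x→∞) x - √(x² - 6x + 2) = 3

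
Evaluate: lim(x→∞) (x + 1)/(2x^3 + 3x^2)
This is an ∞/∞ indeterminate form.

Apply L'Hôpital's rule: differentiate numerator and denominator separately.
  f(x) = x + 1   ⇒   f'(x) = 1
  g(x) = 2·x^3 + 3·x^2   ⇒   g'(x) = 6·x^2 + 6·x
  lim(x→∞) f'(x)/g'(x) = lim(x→∞) (1)/(6·x^2 + 6·x)
  = 0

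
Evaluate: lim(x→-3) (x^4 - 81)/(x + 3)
This is a standard limit.

Factor or rationalize the expression:
  lim(x→-3) (x^4 - 81)/(x + 3) = -108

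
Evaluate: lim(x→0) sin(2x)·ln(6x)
This is a 0·∞ indeterminate form.

Rewrite 0·∞ as a quotient (0/0 or ∞/∞ form), then apply L'Hôpital's rule:
  lim(x→0) sin(2x)·ln(6x) = 0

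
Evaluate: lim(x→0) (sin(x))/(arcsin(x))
This is a 0/0 indeterminate form.

Apply L'Hôpital's rule: differentiate numerator and denominator separately.
  f(x) = sin(x)   ⇒   f'(x) = cos(x)
  g(x) = asin(x)   ⇒   g'(x) = 1/sqrt(1 - x^2)
  lim(x→0) f'(x)/g'(x) = lim(x→0) (cos(x))/(1/sqrt(1 - x^2))
  = 1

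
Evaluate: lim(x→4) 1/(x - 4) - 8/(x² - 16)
This is an ∞-∞ indeterminate form.

Combine fractions or rationalize to convert ∞-∞ to 0/0 form:
  lim(x→4) 1/(x - 4) - 8/(x² - 16) = 1/8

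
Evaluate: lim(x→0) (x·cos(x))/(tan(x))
This is a 0/0 indeterminate form.

Apply L'Hôpital's rule: differentiate numerator and denominator separately.
  f(x) = x·cos(x)   ⇒   f'(x) = -x·sin(x) + cos(x)
  g(x) = tan(x)   ⇒   g'(x) = tan(x)^2 + 1
  lim(x→0) f'(x)/g'(x) = lim(x→0) (-x·sin(x) + cos(x))/(tan(x)^2 + 1)
  = 1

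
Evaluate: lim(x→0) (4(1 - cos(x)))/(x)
This is a 0/0 indeterminate form.

Apply L'Hôpital's rule: differentiate numerator and denominator separately.
  f(x) = 4 - 4·cos(x)   ⇒   f'(x) = 4·sin(x)
  g(x) = x   ⇒   g'(x) = 1
  lim(x→0) f'(x)/g'(x) = lim(x→0) (4·sin(x))/(1)
  = 0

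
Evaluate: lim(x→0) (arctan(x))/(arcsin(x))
This is a 0/0 indeterminate form.

Apply L'Hôpital's rule: differentiate numerator and denominator separately.
  f(x) = atan(x)   ⇒   f'(x) = 1/(x^2 + 1)
  g(x) = asin(x)   ⇒   g'(x) = 1/sqrt(1 - x^2)
  lim(x→0) f'(x)/g'(x) = lim(x→0) (1/(x^2 + 1))/(1/sqrt(1 - x^2))
  = 1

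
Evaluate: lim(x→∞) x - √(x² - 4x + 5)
This is an ∞-∞ indeterminate form.

Combine fractions or rationalize to convert ∞-∞ to 0/0 form:
  lim(x→∞) x - √(x² - 4x + 5) = 2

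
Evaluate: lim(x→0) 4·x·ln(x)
This is a 0·∞ indeterminate form.

Rewrite 0·∞ as a quotient (0/0 or ∞/∞ form), then apply L'Hôpital's rule:
  lim(x→0) 4·x·ln(x) = 0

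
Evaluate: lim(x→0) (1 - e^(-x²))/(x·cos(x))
This is a 0/0 indeterminate form.

Apply L'Hôpital's rule: differentiate numerator and denominator separately.
  f(x) = 1 - e^(-x^2)   ⇒   f'(x) = 2·x·e^(-x^2)
  g(x) = x·cos(x)   ⇒   g'(x) = -x·sin(x) + cos(x)
  lim(x→0) f'(x)/g'(x) = lim(x→0) (2·x·e^(-x^2))/(-x·sin(x) + cos(x))
  = 0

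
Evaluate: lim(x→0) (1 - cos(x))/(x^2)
This is a 0/0 indeterminate form.

Apply L'Hôpital's rule: differentiate numerator and denominator separately.
  f(x) = 1 - cos(x)   ⇒   f'(x) = sin(x)
  g(x) = x^2   ⇒   g'(x) = 2·x
  lim(x→0) f'(x)/g'(x) = lim(x→0) (sin(x))/(2·x)
  = 1/2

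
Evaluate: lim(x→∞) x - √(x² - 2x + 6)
This is an ∞-∞ indeterminate form.

Combine fractions or rationalize to convert ∞-∞ to 0/0 form:
  lim(x→∞) x - √(x² - 2x + 6) = 1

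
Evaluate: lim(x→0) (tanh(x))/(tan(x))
This is a 0/0 indeterminate form.

Apply L'Hôpital's rule: differentiate numerator and denominator separately.
  f(x) = tanh(x)   ⇒   f'(x) = 1 - tanh(x)^2
  g(x) = tan(x)   ⇒   g'(x) = tan(x)^2 + 1
  lim(x→0) f'(x)/g'(x) = lim(x→0) (1 - tanh(x)^2)/(tan(x)^2 + 1)
  = 1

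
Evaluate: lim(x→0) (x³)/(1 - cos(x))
This is a 0/0 indeterminate form.

Apply L'Hôpital's rule: differentiate numerator and denominator separately.
  f(x) = x^3   ⇒   f'(x) = 3·x^2
  g(x) = 1 - cos(x)   ⇒   g'(x) = sin(x)
  lim(x→0) f'(x)/g'(x) = lim(x→0) (3·x^2)/(sin(x))
  = 0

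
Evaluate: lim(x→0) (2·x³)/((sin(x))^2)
This is a 0/0 indeterminate form.

Apply L'Hôpital's rule: differentiate numerator and denominator separately.
  f(x) = 2·x^3   ⇒   f'(x) = 6·x^2
  g(x) = sin(x)^2   ⇒   g'(x) = 2·sin(x)·cos(x)
  lim(x→0) f'(x)/g'(x) = lim(x→0) (6·x^2)/(2·sin(x)·cos(x))
  = 0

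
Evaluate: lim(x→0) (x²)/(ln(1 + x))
This is a 0/0 indeterminate form.

Apply L'Hôpital's rule: differentiate numerator and denominator separately.
  f(x) = x^2   ⇒   f'(x) = 2·x
  g(x) = ln(x + 1)   ⇒   g'(x) = 1/(x + 1)
  lim(x→0) f'(x)/g'(x) = lim(x→0) (2·x)/(1/(x + 1))
  = 0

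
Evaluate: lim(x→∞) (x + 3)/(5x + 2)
This is an ∞/∞ indeterminate form.

Apply L'Hôpital's rule: differentiate numerator and denominator separately.
  f(x) = x + 3   ⇒   f'(x) = 1
  g(x) = 5·x + 2   ⇒   g'(x) = 5
  lim(x→∞) f'(x)/g'(x) = lim(x→∞) (1)/(5)
  = 1/5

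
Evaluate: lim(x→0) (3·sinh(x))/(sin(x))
This is a 0/0 indeterminate form.

Apply L'Hôpital's rule: differentiate numerator and denominator separately.
  f(x) = 3·sinh(x)   ⇒   f'(x) = 3·cosh(x)
  g(x) = sin(x)   ⇒   g'(x) = cos(x)
  lim(x→0) f'(x)/g'(x) = lim(x→0) (3·cosh(x))/(cos(x))
  = 3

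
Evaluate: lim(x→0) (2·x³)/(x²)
This is a 0/0 indeterminate form.

Apply L'Hôpital's rule: differentiate numerator and denominator separately.
  f(x) = 2·x^3   ⇒   f'(x) = 6·x^2
  g(x) = x^2   ⇒   g'(x) = 2·x
  lim(x→0) f'(x)/g'(x) = lim(x→0) (6·x^2)/(2·x)
  = 0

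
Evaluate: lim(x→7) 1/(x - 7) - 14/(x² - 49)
This is an ∞-∞ indeterminate form.

Combine fractions or rationalize to convert ∞-∞ to 0/0 form:
  lim(x→7) 1/(x - 7) - 14/(x² - 49) = 1/14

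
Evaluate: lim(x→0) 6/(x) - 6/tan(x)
This is an ∞-∞ indeterminate form.

Combine fractions or rationalize to convert ∞-∞ to 0/0 form:
  lim(x→0) 6/(x) - 6/tan(x) = 0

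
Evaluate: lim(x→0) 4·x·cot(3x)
This is a 0·∞ indeterminate form.

Rewrite 0·∞ as a quotient (0/0 or ∞/∞ form), then apply L'Hôpital's rule:
  lim(x→0) 4·x·cot(3x) = 4/3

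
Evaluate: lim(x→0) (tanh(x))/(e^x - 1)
This is a 0/0 indeterminate form.

Apply L'Hôpital's rule: differentiate numerator and denominator separately.
  f(x) = tanh(x)   ⇒   f'(x) = 1 - tanh(x)^2
  g(x) = e^(x) - 1   ⇒   g'(x) = e^(x)
  lim(x→0) f'(x)/g'(x) = lim(x→0) (1 - tanh(x)^2)/(e^(x))
  = 1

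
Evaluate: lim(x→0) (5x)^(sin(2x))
This is an exponential indeterminate form.

For exponential indeterminate forms, take the natural log:
  Let L = lim(x→0) (5x)^(sin(2x))
  Then ln(L) = lim(x→0) [exponent × ln(base)]
  Evaluate using L'Hôpital or standard limits, then exponentiate.
  L = 1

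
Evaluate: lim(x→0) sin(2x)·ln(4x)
This is a 0·∞ indeterminate form.

Rewrite 0·∞ as a quotient (0/0 or ∞/∞ form), then apply L'Hôpital's rule:
  lim(x→0) sin(2x)·ln(4x) = 0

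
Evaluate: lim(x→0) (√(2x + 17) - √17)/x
This is a standard limit.

Factor or rationalize the expression:
  lim(x→0) (√(2x + 17) - √17)/x = sqrt(17)/17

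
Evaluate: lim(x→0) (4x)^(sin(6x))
This is an exponential indeterminate form.

For exponential indeterminate forms, take the natural log:
  Let L = lim(x→0) (4x)^(sin(6x))
  Then ln(L) = lim(x→0) [exponent × ln(base)]
  Evaluate using L'Hôpital or standard limits, then exponentiate.
  L = 1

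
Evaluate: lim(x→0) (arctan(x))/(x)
This is a 0/0 indeterminate form.

Apply L'Hôpital's rule: differentiate numerator and denominator separately.
  f(x) = atan(x)   ⇒   f'(x) = 1/(x^2 + 1)
  g(x) = x   ⇒   g'(x) = 1
  lim(x→0) f'(x)/g'(x) = lim(x→0) (1/(x^2 + 1))/(1)
  = 1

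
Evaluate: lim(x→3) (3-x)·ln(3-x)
This is a 0·∞ indeterminate form.

Rewrite 0·∞ as a quotient (0/0 or ∞/∞ form), then apply L'Hôpital's rule:
  lim(x→3) (3-x)·ln(3-x) = 0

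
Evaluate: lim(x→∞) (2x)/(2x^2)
This is an ∞/∞ indeterminate form.

Apply L'Hôpital's rule: differentiate numerator and denominator separately.
  f(x) = 2·x   ⇒   f'(x) = 2
  g(x) = 2·x^2   ⇒   g'(x) = 4·x
  lim(x→∞) f'(x)/g'(x) = lim(x→∞) (2)/(4·x)
  = 0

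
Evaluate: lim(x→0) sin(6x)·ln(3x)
This is a 0·∞ indeterminate form.

Rewrite 0·∞ as a quotient (0/0 or ∞/∞ form), then apply L'Hôpital's rule:
  lim(x→0) sin(6x)·ln(3x) = 0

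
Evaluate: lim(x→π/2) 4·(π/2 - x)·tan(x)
This is a 0·∞ indeterminate form.

Rewrite 0·∞ as a quotient (0/0 or ∞/∞ form), then apply L'Hôpital's rule:
  lim(x→π/2) 4·(π/2 - x)·tan(x) = 4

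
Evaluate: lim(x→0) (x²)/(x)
This is a 0/0 indeterminate form.

Apply L'Hôpital's rule: differentiate numerator and denominator separately.
  f(x) = x^2   ⇒   f'(x) = 2·x
  g(x) = x   ⇒   g'(x) = 1
  lim(x→0) f'(x)/g'(x) = lim(x→0) (2·x)/(1)
  = 0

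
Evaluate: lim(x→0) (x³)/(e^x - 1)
This is a 0/0 indeterminate form.

Apply L'Hôpital's rule: differentiate numerator and denominator separately.
  f(x) = x^3   ⇒   f'(x) = 3·x^2
  g(x) = e^(x) - 1   ⇒   g'(x) = e^(x)
  lim(x→0) f'(x)/g'(x) = lim(x→0) (3·x^2)/(e^(x))
  = 0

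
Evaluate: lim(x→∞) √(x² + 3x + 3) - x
This is an ∞-∞ indeterminate form.

Combine fractions or rationalize to convert ∞-∞ to 0/0 form:
  lim(x→∞) √(x² + 3x + 3) - x = 3/2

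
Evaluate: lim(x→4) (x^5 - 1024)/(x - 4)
This is a standard limit.

Factor or rationalize the expression:
  lim(x→4) (x^5 - 1024)/(x - 4) = 1280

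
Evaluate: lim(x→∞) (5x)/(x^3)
This is an ∞/∞ indeterminate form.

Apply L'Hôpital's rule: differentiate numerator and denominator separately.
  f(x) = 5·x   ⇒   f'(x) = 5
  g(x) = x^3   ⇒   g'(x) = 3·x^2
  lim(x→∞) f'(x)/g'(x) = lim(x→∞) (5)/(3·x^2)
  = 0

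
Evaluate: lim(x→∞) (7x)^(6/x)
This is an exponential indeterminate form.

For exponential indeterminate forms, take the natural log:
  Let L = lim(x→∞) (7x)^(6/x)
  Then ln(L) = lim(x→∞) [exponent × ln(base)]
  Evaluate using L'Hôpital or standard limits, then exponentiate.
  L = 1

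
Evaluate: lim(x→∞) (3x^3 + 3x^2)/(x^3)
This is an ∞/∞ indeterminate form.

Apply L'Hôpital's rule: differentiate numerator and denominator separately.
  f(x) = 3·x^3 + 3·x^2   ⇒   f'(x) = 9·x^2 + 6·x
  g(x) = x^3   ⇒   g'(x) = 3·x^2
  lim(x→∞) f'(x)/g'(x) = lim(x→∞) (9·x^2 + 6·x)/(3·x^2)
  = 3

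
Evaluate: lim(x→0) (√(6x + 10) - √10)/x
This is a standard limit.

Factor or rationalize the expression:
  lim(x→0) (√(6x + 10) - √10)/x = 3·sqrt(10)/10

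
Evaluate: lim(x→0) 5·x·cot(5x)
This is a 0·∞ indeterminate form.

Rewrite 0·∞ as a quotient (0/0 or ∞/∞ form), then apply L'Hôpital's rule:
  lim(x→0) 5·x·cot(5x) = 1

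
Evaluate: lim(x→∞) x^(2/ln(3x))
This is an exponential indeterminate form.

For exponential indeterminate forms, take the natural log:
  Let L = lim(x→∞) x^(2/ln(3x))
  Then ln(L) = lim(x→∞) [exponent × ln(base)]
  Evaluate using L'Hôpital or standard limits, then exponentiate.
  L = e²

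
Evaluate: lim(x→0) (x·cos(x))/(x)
This is a 0/0 indeterminate form.

Apply L'Hôpital's rule: differentiate numerator and denominator separately.
  f(x) = x·cos(x)   ⇒   f'(x) = -x·sin(x) + cos(x)
  g(x) = x   ⇒   g'(x) = 1
  lim(x→0) f'(x)/g'(x) = lim(x→0) (-x·sin(x) + cos(x))/(1)
  = 1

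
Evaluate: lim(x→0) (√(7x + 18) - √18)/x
This is a standard limit.

Factor or rationalize the expression:
  lim(x→0) (√(7x + 18) - √18)/x = 7·sqrt(2)/12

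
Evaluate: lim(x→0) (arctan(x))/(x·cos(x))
This is a 0/0 indeterminate form.

Apply L'Hôpital's rule: differentiate numerator and denominator separately.
  f(x) = atan(x)   ⇒   f'(x) = 1/(x^2 + 1)
  g(x) = x·cos(x)   ⇒   g'(x) = -x·sin(x) + cos(x)
  lim(x→0) f'(x)/g'(x) = lim(x→0) (1/(x^2 + 1))/(-x·sin(x) + cos(x))
  = 1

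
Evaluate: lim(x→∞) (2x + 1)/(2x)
This is an ∞/∞ indeterminate form.

Apply L'Hôpital's rule: differentiate numerator and denominator separately.
  f(x) = 2·x + 1   ⇒   f'(x) = 2
  g(x) = 2·x   ⇒   g'(x) = 2
  lim(x→∞) f'(x)/g'(x) = lim(x→∞) (2)/(2)
  = 1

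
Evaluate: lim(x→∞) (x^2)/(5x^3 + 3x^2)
This is an ∞/∞ indeterminate form.

Apply L'Hôpital's rule: differentiate numerator and denominator separately.
  f(x) = x^2   ⇒   f'(x) = 2·x
  g(x) = 5·x^3 + 3·x^2   ⇒   g'(x) = 15·x^2 + 6·x
  lim(x→∞) f'(x)/g'(x) = lim(x→∞) (2·x)/(15·x^2 + 6·x)
  = 0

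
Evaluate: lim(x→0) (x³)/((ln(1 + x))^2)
This is a 0/0 indeterminate form.

Apply L'Hôpital's rule: differentiate numerator and denominator separately.
  f(x) = x^3   ⇒   f'(x) = 3·x^2
  g(x) = ln(x + 1)^2   ⇒   g'(x) = 2·ln(x + 1)/(x + 1)
  lim(x→0) f'(x)/g'(x) = lim(x→0) (3·x^2)/(2·ln(x + 1)/(x + 1))
  = 0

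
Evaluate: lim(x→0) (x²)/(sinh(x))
This is a 0/0 indeterminate form.

Apply L'Hôpital's rule: differentiate numerator and denominator separately.
  f(x) = x^2   ⇒   f'(x) = 2·x
  g(x) = sinh(x)   ⇒   g'(x) = cosh(x)
  lim(x→0) f'(x)/g'(x) = lim(x→0) (2·x)/(cosh(x))
  = 0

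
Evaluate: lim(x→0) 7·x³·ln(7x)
This is a 0·∞ indeterminate form.

Rewrite 0·∞ as a quotient (0/0 or ∞/∞ form), then apply L'Hôpital's rule:
  lim(x→0) 7·x³·ln(7x) = 0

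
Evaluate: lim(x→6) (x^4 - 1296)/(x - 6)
This is a standard limit.

Factor or rationalize the expression:
  lim(x→6) (x^4 - 1296)/(x - 6) = 864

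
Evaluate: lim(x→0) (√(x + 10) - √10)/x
This is a standard limit.

Factor or rationalize the expression:
  lim(x→0) (√(x + 10) - √10)/x = sqrt(10)/20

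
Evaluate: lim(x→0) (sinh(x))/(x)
This is a 0/0 indeterminate form.

Apply L'Hôpital's rule: differentiate numerator and denominator separately.
  f(x) = sinh(x)   ⇒   f'(x) = cosh(x)
  g(x) = x   ⇒   g'(x) = 1
  lim(x→0) f'(x)/g'(x) = lim(x→0) (cosh(x))/(1)
  = 1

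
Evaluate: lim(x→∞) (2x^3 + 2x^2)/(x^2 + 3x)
This is an ∞/∞ indeterminate form.

Apply L'Hôpital's rule: differentiate numerator and denominator separately.
  f(x) = 2·x^3 + 2·x^2   ⇒   f'(x) = 6·x^2 + 4·x
  g(x) = x^2 + 3·x   ⇒   g'(x) = 2·x + 3
  lim(x→∞) f'(x)/g'(x) = lim(x→∞) (6·x^2 + 4·x)/(2·x + 3)
  = ∞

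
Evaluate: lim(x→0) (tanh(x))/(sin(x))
This is a 0/0 indeterminate form.

Apply L'Hôpital's rule: differentiate numerator and denominator separately.
  f(x) = tanh(x)   ⇒   f'(x) = 1 - tanh(x)^2
  g(x) = sin(x)   ⇒   g'(x) = cos(x)
  lim(x→0) f'(x)/g'(x) = lim(x→0) (1 - tanh(x)^2)/(cos(x))
  = 1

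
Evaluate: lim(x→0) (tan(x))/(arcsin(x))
This is a 0/0 indeterminate form.

Apply L'Hôpital's rule: differentiate numerator and denominator separately.
  f(x) = tan(x)   ⇒   f'(x) = tan(x)^2 + 1
  g(x) = asin(x)   ⇒   g'(x) = 1/sqrt(1 - x^2)
  lim(x→0) f'(x)/g'(x) = lim(x→0) (tan(x)^2 + 1)/(1/sqrt(1 - x^2))
  = 1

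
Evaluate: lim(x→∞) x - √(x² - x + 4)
This is an ∞-∞ indeterminate form.

Combine fractions or rationalize to convert ∞-∞ to 0/0 form:
  lim(x→∞) x - √(x² - x + 4) = 1/2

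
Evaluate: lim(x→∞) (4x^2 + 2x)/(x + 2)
This is an ∞/∞ indeterminate form.

Apply L'Hôpital's rule: differentiate numerator and denominator separately.
  f(x) = 4·x^2 + 2·x   ⇒   f'(x) = 8·x + 2
  g(x) = x + 2   ⇒   g'(x) = 1
  lim(x→∞) f'(x)/g'(x) = lim(x→∞) (8·x + 2)/(1)
  = ∞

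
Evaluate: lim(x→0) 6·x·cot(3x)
This is a 0·∞ indeterminate form.

Rewrite 0·∞ as a quotient (0/0 or ∞/∞ form), then apply L'Hôpital's rule:
  lim(x→0) 6·x·cot(3x) = 2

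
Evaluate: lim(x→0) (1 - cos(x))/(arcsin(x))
This is a 0/0 indeterminate form.

Apply L'Hôpital's rule: differentiate numerator and denominator separately.
  f(x) = 1 - cos(x)   ⇒   f'(x) = sin(x)
  g(x) = asin(x)   ⇒   g'(x) = 1/sqrt(1 - x^2)
  lim(x→0) f'(x)/g'(x) = lim(x→0) (sin(x))/(1/sqrt(1 - x^2))
  = 0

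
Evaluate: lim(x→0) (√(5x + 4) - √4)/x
This is a standard limit.

Factor or rationalize the expression:
  lim(x→0) (√(5x + 4) - √4)/x = 5/4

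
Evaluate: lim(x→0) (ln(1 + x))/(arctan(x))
This is a 0/0 indeterminate form.

Apply L'Hôpital's rule: differentiate numerator and denominator separately.
  f(x) = ln(x + 1)   ⇒   f'(x) = 1/(x + 1)
  g(x) = atan(x)   ⇒   g'(x) = 1/(x^2 + 1)
  lim(x→0) f'(x)/g'(x) = lim(x→0) (1/(x + 1))/(1/(x^2 + 1))
  = 1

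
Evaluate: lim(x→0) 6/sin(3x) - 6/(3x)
This is an ∞-∞ indeterminate form.

Combine fractions or rationalize to convert ∞-∞ to 0/0 form:
  lim(x→0) 6/sin(3x) - 6/(3x) = 0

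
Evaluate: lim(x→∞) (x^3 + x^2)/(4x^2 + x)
This is an ∞/∞ indeterminate form.

Apply L'Hôpital's rule: differentiate numerator and denominator separately.
  f(x) = x^3 + x^2   ⇒   f'(x) = 3·x^2 + 2·x
  g(x) = 4·x^2 + x   ⇒   g'(x) = 8·x + 1
  lim(x→∞) f'(x)/g'(x) = lim(x→∞) (3·x^2 + 2·x)/(8·x + 1)
  = ∞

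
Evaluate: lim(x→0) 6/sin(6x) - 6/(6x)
This is an ∞-∞ indeterminate form.

Combine fractions or rationalize to convert ∞-∞ to 0/0 form:
  lim(x→0) 6/sin(6x) - 6/(6x) = 0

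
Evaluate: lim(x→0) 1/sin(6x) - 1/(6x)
This is an ∞-∞ indeterminate form.

Combine fractions or rationalize to convert ∞-∞ to 0/0 form:
  lim(x→0) 1/sin(6x) - 1/(6x) = 0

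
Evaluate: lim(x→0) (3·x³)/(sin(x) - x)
This is a 0/0 indeterminate form.

Apply L'Hôpital's rule: differentiate numerator and denominator separately.
  f(x) = 3·x^3   ⇒   f'(x) = 9·x^2
  g(x) = -x + sin(x)   ⇒   g'(x) = cos(x) - 1
  lim(x→0) f'(x)/g'(x) = lim(x→0) (9·x^2)/(cos(x) - 1)
  = -18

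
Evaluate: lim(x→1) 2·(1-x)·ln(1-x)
This is a 0·∞ indeterminate form.

Rewrite 0·∞ as a quotient (0/0 or ∞/∞ form), then apply L'Hôpital's rule:
  lim(x→1) 2·(1-x)·ln(1-x) = 0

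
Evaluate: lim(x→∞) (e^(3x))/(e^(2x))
This is an ∞/∞ indeterminate form.

Apply L'Hôpital's rule: differentiate numerator and denominator separately.
  f(x) = e^(3·x)   ⇒   f'(x) = 3·e^(3·x)
  g(x) = e^(2·x)   ⇒   g'(x) = 2·e^(2·x)
  lim(x→∞) f'(x)/g'(x) = lim(x→∞) (3·e^(3·x))/(2·e^(2·x))
  = ∞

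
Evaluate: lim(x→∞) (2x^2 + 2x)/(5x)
This is an ∞/∞ indeterminate form.

Apply L'Hôpital's rule: differentiate numerator and denominator separately.
  f(x) = 2·x^2 + 2·x   ⇒   f'(x) = 4·x + 2
  g(x) = 5·x   ⇒   g'(x) = 5
  lim(x→∞) f'(x)/g'(x) = lim(x→∞) (4·x + 2)/(5)
  = ∞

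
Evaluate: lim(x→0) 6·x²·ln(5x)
This is a 0·∞ indeterminate form.

Rewrite 0·∞ as a quotient (0/0 or ∞/∞ form), then apply L'Hôpital's rule:
  lim(x→0) 6·x²·ln(5x) = 0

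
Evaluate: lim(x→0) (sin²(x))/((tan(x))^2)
This is a 0/0 indeterminate form.

Apply L'Hôpital's rule: differentiate numerator and denominator separately.
  f(x) = sin(x)^2   ⇒   f'(x) = 2·sin(x)·cos(x)
  g(x) = tan(x)^2   ⇒   g'(x) = (2·tan(x)^2 + 2)·tan(x)
  lim(x→0) f'(x)/g'(x) = lim(x→0) (2·sin(x)·cos(x))/((2·tan(x)^2 + 2)·tan(x))
  = 1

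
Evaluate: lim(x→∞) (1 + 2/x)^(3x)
This is an exponential indeterminate form.

For exponential indeterminate forms, take the natural log:
  Let L = lim(x→∞) (1 + 2/x)^(3x)
  Then ln(L) = lim(x→∞) [exponent × ln(base)]
  Evaluate using L'Hôpital or standard limits, then exponentiate.
  L = e^(6)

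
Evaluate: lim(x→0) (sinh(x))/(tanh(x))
This is a 0/0 indeterminate form.

Apply L'Hôpital's rule: differentiate numerator and denominator separately.
  f(x) = sinh(x)   ⇒   f'(x) = cosh(x)
  g(x) = tanh(x)   ⇒   g'(x) = 1 - tanh(x)^2
  lim(x→0) f'(x)/g'(x) = lim(x→0) (cosh(x))/(1 - tanh(x)^2)
  = 1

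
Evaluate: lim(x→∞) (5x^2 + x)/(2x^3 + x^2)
This is an ∞/∞ indeterminate form.

Apply L'Hôpital's rule: differentiate numerator and denominator separately.
  f(x) = 5·x^2 + x   ⇒   f'(x) = 10·x + 1
  g(x) = 2·x^3 + x^2   ⇒   g'(x) = 6·x^2 + 2·x
  lim(x→∞) f'(x)/g'(x) = lim(x→∞) (10·x + 1)/(6·x^2 + 2·x)
  = 0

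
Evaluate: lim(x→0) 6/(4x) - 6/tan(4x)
This is an ∞-∞ indeterminate form.

Combine fractions or rationalize to convert ∞-∞ to 0/0 form:
  lim(x→0) 6/(4x) - 6/tan(4x) = 0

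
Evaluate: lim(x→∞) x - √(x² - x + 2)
This is an ∞-∞ indeterminate form.

Combine fractions or rationalize to convert ∞-∞ to 0/0 form:
  lim(x→∞) x - √(x² - x + 2) = 1/2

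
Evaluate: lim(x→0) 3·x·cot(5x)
This is a 0·∞ indeterminate form.

Rewrite 0·∞ as a quotient (0/0 or ∞/∞ form), then apply L'Hôpital's rule:
  lim(x→0) 3·x·cot(5x) = 3/5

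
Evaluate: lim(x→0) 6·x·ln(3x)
This is a 0·∞ indeterminate form.

Rewrite 0·∞ as a quotient (0/0 or ∞/∞ form), then apply L'Hôpital's rule:
  lim(x→0) 6·x·ln(3x) = 0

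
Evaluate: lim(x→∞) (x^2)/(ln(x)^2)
This is an ∞/∞ indeterminate form.

Apply L'Hôpital's rule: differentiate numerator and denominator separately.
  f(x) = x^2   ⇒   f'(x) = 2·x
  g(x) = ln(x)^2   ⇒   g'(x) = 2·ln(x)/x
  lim(x→∞) f'(x)/g'(x) = lim(x→∞) (2·x)/(2·ln(x)/x)
  = ∞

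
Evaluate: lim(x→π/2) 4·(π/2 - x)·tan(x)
This is a 0·∞ indeterminate form.

Rewrite 0·∞ as a quotient (0/0 or ∞/∞ form), then apply L'Hôpital's rule:
  lim(x→π/2) 4·(π/2 - x)·tan(x) = 4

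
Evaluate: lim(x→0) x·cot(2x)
This is a 0·∞ indeterminate form.

Rewrite 0·∞ as a quotient (0/0 or ∞/∞ form), then apply L'Hôpital's rule:
  lim(x→0) x·cot(2x) = 1/2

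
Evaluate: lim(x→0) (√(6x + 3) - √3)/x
This is a standard limit.

Factor or rationalize the expression:
  lim(x→0) (√(6x + 3) - √3)/x = sqrt(3)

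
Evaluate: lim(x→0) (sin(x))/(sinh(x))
This is a 0/0 indeterminate form.

Apply L'Hôpital's rule: differentiate numerator and denominator separately.
  f(x) = sin(x)   ⇒   f'(x) = cos(x)
  g(x) = sinh(x)   ⇒   g'(x) = cosh(x)
  lim(x→0) f'(x)/g'(x) = lim(x→0) (cos(x))/(cosh(x))
  = 1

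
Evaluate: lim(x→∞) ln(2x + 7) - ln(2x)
This is an ∞-∞ indeterminate form.

Combine fractions or rationalize to convert ∞-∞ to 0/0 form:
  lim(x→∞) ln(2x + 7) - ln(2x) = 0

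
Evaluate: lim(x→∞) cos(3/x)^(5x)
This is an exponential indeterminate form.

For exponential indeterminate forms, take the natural log:
  Let L = lim(x→∞) cos(3/x)^(5x)
  Then ln(L) = lim(x→∞) [exponent × ln(base)]
  Evaluate using L'Hôpital or standard limits, then exponentiate.
  L = 1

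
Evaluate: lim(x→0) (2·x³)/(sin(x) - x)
This is a 0/0 indeterminate form.

Apply L'Hôpital's rule: differentiate numerator and denominator separately.
  f(x) = 2·x^3   ⇒   f'(x) = 6·x^2
  g(x) = -x + sin(x)   ⇒   g'(x) = cos(x) - 1
  lim(x→0) f'(x)/g'(x) = lim(x→0) (6·x^2)/(cos(x) - 1)
  = -12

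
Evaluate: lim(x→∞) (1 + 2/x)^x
This is an exponential indeterminate form.

For exponential indeterminate forms, take the natural log:
  Let L = lim(x→∞) (1 + 2/x)^x
  Then ln(L) = lim(x→∞) [exponent × ln(base)]
  Evaluate using L'Hôpital or standard limits, then exponentiate.
  L = e²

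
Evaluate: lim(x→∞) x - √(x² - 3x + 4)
This is an ∞-∞ indeterminate form.

Combine fractions or rationalize to convert ∞-∞ to 0/0 form:
  lim(x→∞) x - √(x² - 3x + 4) = 3/2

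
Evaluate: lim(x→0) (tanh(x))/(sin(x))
This is a 0/0 indeterminate form.

Apply L'Hôpital's rule: differentiate numerator and denominator separately.
  f(x) = tanh(x)   ⇒   f'(x) = 1 - tanh(x)^2
  g(x) = sin(x)   ⇒   g'(x) = cos(x)
  lim(x→0) f'(x)/g'(x) = lim(x→0) (1 - tanh(x)^2)/(cos(x))
  = 1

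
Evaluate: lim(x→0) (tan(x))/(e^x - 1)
This is a 0/0 indeterminate form.

Apply L'Hôpital's rule: differentiate numerator and denominator separately.
  f(x) = tan(x)   ⇒   f'(x) = tan(x)^2 + 1
  g(x) = e^(x) - 1   ⇒   g'(x) = e^(x)
  lim(x→0) f'(x)/g'(x) = lim(x→0) (tan(x)^2 + 1)/(e^(x))
  = 1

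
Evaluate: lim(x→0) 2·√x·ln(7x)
This is a 0·∞ indeterminate form.

Rewrite 0·∞ as a quotient (0/0 or ∞/∞ form), then apply L'Hôpital's rule:
  lim(x→0) 2·√x·ln(7x) = 0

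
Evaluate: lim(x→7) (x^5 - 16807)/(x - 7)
This is a standard limit.

Factor or rationalize the expression:
  lim(x→7) (x^5 - 16807)/(x - 7) = 12005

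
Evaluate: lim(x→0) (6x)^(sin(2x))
This is an exponential indeterminate form.

For exponential indeterminate forms, take the natural log:
  Let L = lim(x→0) (6x)^(sin(2x))
  Then ln(L) = lim(x→0) [exponent × ln(base)]
  Evaluate using L'Hôpital or standard limits, then exponentiate.
  L = 1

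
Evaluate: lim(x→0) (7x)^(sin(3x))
This is an exponential indeterminate form.

For exponential indeterminate forms, take the natural log:
  Let L = lim(x→0) (7x)^(sin(3x))
  Then ln(L) = lim(x→0) [exponent × ln(base)]
  Evaluate using L'Hôpital or standard limits, then exponentiate.
  L = 1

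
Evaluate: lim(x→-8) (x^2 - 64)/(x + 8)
This is a standard limit.

Factor or rationalize the expression:
  lim(x→-8) (x^2 - 64)/(x + 8) = -16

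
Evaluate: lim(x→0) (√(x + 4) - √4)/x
This is a standard limit.

Factor or rationalize the expression:
  lim(x→0) (√(x + 4) - √4)/x = 1/4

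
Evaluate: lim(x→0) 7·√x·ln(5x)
This is a 0·∞ indeterminate form.

Rewrite 0·∞ as a quotient (0/0 or ∞/∞ form), then apply L'Hôpital's rule:
  lim(x→0) 7·√x·ln(5x) = 0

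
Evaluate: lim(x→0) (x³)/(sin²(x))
This is a 0/0 indeterminate form.

Apply L'Hôpital's rule: differentiate numerator and denominator separately.
  f(x) = x^3   ⇒   f'(x) = 3·x^2
  g(x) = sin(x)^2   ⇒   g'(x) = 2·sin(x)·cos(x)
  lim(x→0) f'(x)/g'(x) = lim(x→0) (3·x^2)/(2·sin(x)·cos(x))
  = 0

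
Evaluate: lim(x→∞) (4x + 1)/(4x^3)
This is an ∞/∞ indeterminate form.

Apply L'Hôpital's rule: differentiate numerator and denominator separately.
  f(x) = 4·x + 1   ⇒   f'(x) = 4
  g(x) = 4·x^3   ⇒   g'(x) = 12·x^2
  lim(x→∞) f'(x)/g'(x) = lim(x→∞) (4)/(12·x^2)
  = 0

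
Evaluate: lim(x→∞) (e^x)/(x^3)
This is an ∞/∞ indeterminate form.

Apply L'Hôpital's rule: differentiate numerator and denominator separately.
  f(x) = e^(x)   ⇒   f'(x) = e^(x)
  g(x) = x^3   ⇒   g'(x) = 3·x^2
  lim(x→∞) f'(x)/g'(x) = lim(x→∞) (e^(x))/(3·x^2)
  = ∞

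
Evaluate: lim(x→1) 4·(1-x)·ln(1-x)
This is a 0·∞ indeterminate form.

Rewrite 0·∞ as a quotient (0/0 or ∞/∞ form), then apply L'Hôpital's rule:
  lim(x→1) 4·(1-x)·ln(1-x) = 0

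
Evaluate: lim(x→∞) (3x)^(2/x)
This is an exponential indeterminate form.

For exponential indeterminate forms, take the natural log:
  Let L = lim(x→∞) (3x)^(2/x)
  Then ln(L) = lim(x→∞) [exponent × ln(base)]
  Evaluate using L'Hôpital or standard limits, then exponentiate.
  L = 1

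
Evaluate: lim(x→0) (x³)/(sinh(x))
This is a 0/0 indeterminate form.

Apply L'Hôpital's rule: differentiate numerator and denominator separately.
  f(x) = x^3   ⇒   f'(x) = 3·x^2
  g(x) = sinh(x)   ⇒   g'(x) = cosh(x)
  lim(x→0) f'(x)/g'(x) = lim(x→0) (3·x^2)/(cosh(x))
  = 0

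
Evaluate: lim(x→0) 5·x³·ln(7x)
This is a 0·∞ indeterminate form.

Rewrite 0·∞ as a quotient (0/0 or ∞/∞ form), then apply L'Hôpital's rule:
  lim(x→0) 5·x³·ln(7x) = 0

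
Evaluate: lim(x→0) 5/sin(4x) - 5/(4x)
This is an ∞-∞ indeterminate form.

Combine fractions or rationalize to convert ∞-∞ to 0/0 form:
  lim(x→0) 5/sin(4x) - 5/(4x) = 0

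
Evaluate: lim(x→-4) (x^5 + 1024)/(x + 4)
This is a standard limit.

Factor or rationalize the expression:
  lim(x→-4) (x^5 + 1024)/(x + 4) = 1280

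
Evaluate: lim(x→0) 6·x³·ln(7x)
This is a 0·∞ indeterminate form.

Rewrite 0·∞ as a quotient (0/0 or ∞/∞ form), then apply L'Hôpital's rule:
  lim(x→0) 6·x³·ln(7x) = 0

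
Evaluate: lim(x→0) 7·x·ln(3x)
This is a 0·∞ indeterminate form.

Rewrite 0·∞ as a quotient (0/0 or ∞/∞ form), then apply L'Hôpital's rule:
  lim(x→0) 7·x·ln(3x) = 0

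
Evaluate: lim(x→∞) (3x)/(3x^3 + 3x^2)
This is an ∞/∞ indeterminate form.

Apply L'Hôpital's rule: differentiate numerator and denominator separately.
  f(x) = 3·x   ⇒   f'(x) = 3
  g(x) = 3·x^3 + 3·x^2   ⇒   g'(x) = 9·x^2 + 6·x
  lim(x→∞) f'(x)/g'(x) = lim(x→∞) (3)/(9·x^2 + 6·x)
  = 0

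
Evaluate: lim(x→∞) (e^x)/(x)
This is an ∞/∞ indeterminate form.

Apply L'Hôpital's rule: differentiate numerator and denominator separately.
  f(x) = e^(x)   ⇒   f'(x) = e^(x)
  g(x) = x   ⇒   g'(x) = 1
  lim(x→∞) f'(x)/g'(x) = lim(x→∞) (e^(x))/(1)
  = ∞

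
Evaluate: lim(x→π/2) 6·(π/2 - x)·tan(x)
This is a 0·∞ indeterminate form.

Rewrite 0·∞ as a quotient (0/0 or ∞/∞ form), then apply L'Hôpital's rule:
  lim(x→π/2) 6·(π/2 - x)·tan(x) = 6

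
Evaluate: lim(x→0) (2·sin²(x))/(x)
This is a 0/0 indeterminate form.

Apply L'Hôpital's rule: differentiate numerator and denominator separately.
  f(x) = 2·sin(x)^2   ⇒   f'(x) = 4·sin(x)·cos(x)
  g(x) = x   ⇒   g'(x) = 1
  lim(x→0) f'(x)/g'(x) = lim(x→0) (4·sin(x)·cos(x))/(1)
  = 0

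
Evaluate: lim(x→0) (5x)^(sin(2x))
This is an exponential indeterminate form.

For exponential indeterminate forms, take the natural log:
  Let L = lim(x→0) (5x)^(sin(2x))
  Then ln(L) = lim(x→0) [exponent × ln(base)]
  Evaluate using L'Hôpital or standard limits, then exponentiate.
  L = 1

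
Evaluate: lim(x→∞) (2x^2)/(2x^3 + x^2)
This is an ∞/∞ indeterminate form.

Apply L'Hôpital's rule: differentiate numerator and denominator separately.
  f(x) = 2·x^2   ⇒   f'(x) = 4·x
  g(x) = 2·x^3 + x^2   ⇒   g'(x) = 6·x^2 + 2·x
  lim(x→∞) f'(x)/g'(x) = lim(x→∞) (4·x)/(6·x^2 + 2·x)
  = 0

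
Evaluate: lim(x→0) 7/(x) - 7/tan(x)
This is an ∞-∞ indeterminate form.

Combine fractions or rationalize to convert ∞-∞ to 0/0 form:
  lim(x→0) 7/(x) - 7/tan(x) = 0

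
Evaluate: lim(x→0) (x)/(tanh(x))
This is a 0/0 indeterminate form.

Apply L'Hôpital's rule: differentiate numerator and denominator separately.
  f(x) = x   ⇒   f'(x) = 1
  g(x) = tanh(x)   ⇒   g'(x) = 1 - tanh(x)^2
  lim(x→0) f'(x)/g'(x) = lim(x→0) (1)/(1 - tanh(x)^2)
  = 1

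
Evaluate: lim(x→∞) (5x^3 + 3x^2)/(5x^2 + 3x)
This is an ∞/∞ indeterminate form.

Apply L'Hôpital's rule: differentiate numerator and denominator separately.
  f(x) = 5·x^3 + 3·x^2   ⇒   f'(x) = 15·x^2 + 6·x
  g(x) = 5·x^2 + 3·x   ⇒   g'(x) = 10·x + 3
  lim(x→∞) f'(x)/g'(x) = lim(x→∞) (15·x^2 + 6·x)/(10·x + 3)
  = ∞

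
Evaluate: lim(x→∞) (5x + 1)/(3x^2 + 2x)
This is an ∞/∞ indeterminate form.

Apply L'Hôpital's rule: differentiate numerator and denominator separately.
  f(x) = 5·x + 1   ⇒   f'(x) = 5
  g(x) = 3·x^2 + 2·x   ⇒   g'(x) = 6·x + 2
  lim(x→∞) f'(x)/g'(x) = lim(x→∞) (5)/(6·x + 2)
  = 0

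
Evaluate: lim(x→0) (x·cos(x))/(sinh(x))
This is a 0/0 indeterminate form.

Apply L'Hôpital's rule: differentiate numerator and denominator separately.
  f(x) = x·cos(x)   ⇒   f'(x) = -x·sin(x) + cos(x)
  g(x) = sinh(x)   ⇒   g'(x) = cosh(x)
  lim(x→0) f'(x)/g'(x) = lim(x→0) (-x·sin(x) + cos(x))/(cosh(x))
  = 1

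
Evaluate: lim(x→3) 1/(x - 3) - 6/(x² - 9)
This is an ∞-∞ indeterminate form.

Combine fractions or rationalize to convert ∞-∞ to 0/0 form:
  lim(x→3) 1/(x - 3) - 6/(x² - 9) = 1/6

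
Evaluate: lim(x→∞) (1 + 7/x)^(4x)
This is an exponential indeterminate form.

For exponential indeterminate forms, take the natural log:
  Let L = lim(x→∞) (1 + 7/x)^(4x)
  Then ln(L) = lim(x→∞) [exponent × ln(base)]
  Evaluate using L'Hôpital or standard limits, then exponentiate.
  L = e^(28)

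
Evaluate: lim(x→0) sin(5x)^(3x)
This is an exponential indeterminate form.

For exponential indeterminate forms, take the natural log:
  Let L = lim(x→0) sin(5x)^(3x)
  Then ln(L) = lim(x→0) [exponent × ln(base)]
  Evaluate using L'Hôpital or standard limits, then exponentiate.
  L = 1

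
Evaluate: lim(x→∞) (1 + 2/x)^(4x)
This is an exponential indeterminate form.

For exponential indeterminate forms, take the natural log:
  Let L = lim(x→∞) (1 + 2/x)^(4x)
  Then ln(L) = lim(x→∞) [exponent × ln(base)]
  Evaluate using L'Hôpital or standard limits, then exponentiate.
  L = e^(8)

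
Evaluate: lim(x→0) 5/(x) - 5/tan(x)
This is an ∞-∞ indeterminate form.

Combine fractions or rationalize to convert ∞-∞ to 0/0 form:
  lim(x→0) 5/(x) - 5/tan(x) = 0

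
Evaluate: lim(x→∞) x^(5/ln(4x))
This is an exponential indeterminate form.

For exponential indeterminate forms, take the natural log:
  Let L = lim(x→∞) x^(5/ln(4x))
  Then ln(L) = lim(x→∞) [exponent × ln(base)]
  Evaluate using L'Hôpital or standard limits, then exponentiate.
  L = e^(5)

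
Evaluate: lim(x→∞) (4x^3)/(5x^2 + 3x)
This is an ∞/∞ indeterminate form.

Apply L'Hôpital's rule: differentiate numerator and denominator separately.
  f(x) = 4·x^3   ⇒   f'(x) = 12·x^2
  g(x) = 5·x^2 + 3·x   ⇒   g'(x) = 10·x + 3
  lim(x→∞) f'(x)/g'(x) = lim(x→∞) (12·x^2)/(10·x + 3)
  = ∞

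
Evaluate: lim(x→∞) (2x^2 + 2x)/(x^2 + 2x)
This is an ∞/∞ indeterminate form.

Apply L'Hôpital's rule: differentiate numerator and denominator separately.
  f(x) = 2·x^2 + 2·x   ⇒   f'(x) = 4·x + 2
  g(x) = x^2 + 2·x   ⇒   g'(x) = 2·x + 2
  lim(x→∞) f'(x)/g'(x) = lim(x→∞) (4·x + 2)/(2·x + 2)
  = 2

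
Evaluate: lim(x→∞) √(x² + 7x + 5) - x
This is an ∞-∞ indeterminate form.

Combine fractions or rationalize to convert ∞-∞ to 0/0 form:
  lim(x→∞) √(x² + 7x + 5) - x = 7/2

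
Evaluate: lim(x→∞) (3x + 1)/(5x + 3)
This is an ∞/∞ indeterminate form.

Apply L'Hôpital's rule: differentiate numerator and denominator separately.
  f(x) = 3·x + 1   ⇒   f'(x) = 3
  g(x) = 5·x + 3   ⇒   g'(x) = 5
  lim(x→∞) f'(x)/g'(x) = lim(x→∞) (3)/(5)
  = 3/5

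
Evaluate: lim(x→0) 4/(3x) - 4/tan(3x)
This is an ∞-∞ indeterminate form.

Combine fractions or rationalize to convert ∞-∞ to 0/0 form:
  lim(x→0) 4/(3x) - 4/tan(3x) = 0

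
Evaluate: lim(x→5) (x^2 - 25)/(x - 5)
This is a standard limit.

Factor or rationalize the expression:
  lim(x→5) (x^2 - 25)/(x - 5) = 10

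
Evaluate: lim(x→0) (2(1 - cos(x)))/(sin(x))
This is a 0/0 indeterminate form.

Apply L'Hôpital's rule: differentiate numerator and denominator separately.
  f(x) = 2 - 2·cos(x)   ⇒   f'(x) = 2·sin(x)
  g(x) = sin(x)   ⇒   g'(x) = cos(x)
  lim(x→0) f'(x)/g'(x) = lim(x→0) (2·sin(x))/(cos(x))
  = 0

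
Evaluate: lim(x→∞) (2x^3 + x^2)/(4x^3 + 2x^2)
This is an ∞/∞ indeterminate form.

Apply L'Hôpital's rule: differentiate numerator and denominator separately.
  f(x) = 2·x^3 + x^2   ⇒   f'(x) = 6·x^2 + 2·x
  g(x) = 4·x^3 + 2·x^2   ⇒   g'(x) = 12·x^2 + 4·x
  lim(x→∞) f'(x)/g'(x) = lim(x→∞) (6·x^2 + 2·x)/(12·x^2 + 4·x)
  = 1/2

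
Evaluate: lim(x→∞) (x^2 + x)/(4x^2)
This is an ∞/∞ indeterminate form.

Apply L'Hôpital's rule: differentiate numerator and denominator separately.
  f(x) = x^2 + x   ⇒   f'(x) = 2·x + 1
  g(x) = 4·x^2   ⇒   g'(x) = 8·x
  lim(x→∞) f'(x)/g'(x) = lim(x→∞) (2·x + 1)/(8·x)
  = 1/4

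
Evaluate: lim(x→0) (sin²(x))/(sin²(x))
This is a 0/0 indeterminate form.

Apply L'Hôpital's rule: differentiate numerator and denominator separately.
  f(x) = sin(x)^2   ⇒   f'(x) = 2·sin(x)·cos(x)
  g(x) = sin(x)^2   ⇒   g'(x) = 2·sin(x)·cos(x)
  lim(x→0) f'(x)/g'(x) = lim(x→0) (2·sin(x)·cos(x))/(2·sin(x)·cos(x))
  = 1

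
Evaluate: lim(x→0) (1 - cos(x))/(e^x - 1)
This is a 0/0 indeterminate form.

Apply L'Hôpital's rule: differentiate numerator and denominator separately.
  f(x) = 1 - cos(x)   ⇒   f'(x) = sin(x)
  g(x) = e^(x) - 1   ⇒   g'(x) = e^(x)
  lim(x→0) f'(x)/g'(x) = lim(x→0) (sin(x))/(e^(x))
  = 0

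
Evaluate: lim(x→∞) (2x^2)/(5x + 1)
This is an ∞/∞ indeterminate form.

Apply L'Hôpital's rule: differentiate numerator and denominator separately.
  f(x) = 2·x^2   ⇒   f'(x) = 4·x
  g(x) = 5·x + 1   ⇒   g'(x) = 5
  lim(x→∞) f'(x)/g'(x) = lim(x→∞) (4·x)/(5)
  = ∞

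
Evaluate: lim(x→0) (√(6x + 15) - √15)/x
This is a standard limit.

Factor or rationalize the expression:
  lim(x→0) (√(6x + 15) - √15)/x = sqrt(15)/5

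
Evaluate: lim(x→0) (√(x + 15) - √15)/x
This is a standard limit.

Factor or rationalize the expression:
  lim(x→0) (√(x + 15) - √15)/x = sqrt(15)/30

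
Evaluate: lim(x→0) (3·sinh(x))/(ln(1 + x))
This is a 0/0 indeterminate form.

Apply L'Hôpital's rule: differentiate numerator and denominator separately.
  f(x) = 3·sinh(x)   ⇒   f'(x) = 3·cosh(x)
  g(x) = ln(x + 1)   ⇒   g'(x) = 1/(x + 1)
  lim(x→0) f'(x)/g'(x) = lim(x→0) (3·cosh(x))/(1/(x + 1))
  = 3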